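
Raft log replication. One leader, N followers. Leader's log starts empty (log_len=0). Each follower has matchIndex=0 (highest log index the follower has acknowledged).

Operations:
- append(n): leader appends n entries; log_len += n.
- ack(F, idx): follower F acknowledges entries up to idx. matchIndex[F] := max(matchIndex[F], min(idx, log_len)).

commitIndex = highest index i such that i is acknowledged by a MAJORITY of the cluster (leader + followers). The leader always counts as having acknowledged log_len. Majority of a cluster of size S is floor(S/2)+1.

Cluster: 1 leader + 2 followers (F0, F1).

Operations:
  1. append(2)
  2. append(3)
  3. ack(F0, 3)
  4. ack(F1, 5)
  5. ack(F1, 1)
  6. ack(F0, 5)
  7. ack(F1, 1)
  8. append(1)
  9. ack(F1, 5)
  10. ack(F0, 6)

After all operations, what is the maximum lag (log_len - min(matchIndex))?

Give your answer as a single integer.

Answer: 1

Derivation:
Op 1: append 2 -> log_len=2
Op 2: append 3 -> log_len=5
Op 3: F0 acks idx 3 -> match: F0=3 F1=0; commitIndex=3
Op 4: F1 acks idx 5 -> match: F0=3 F1=5; commitIndex=5
Op 5: F1 acks idx 1 -> match: F0=3 F1=5; commitIndex=5
Op 6: F0 acks idx 5 -> match: F0=5 F1=5; commitIndex=5
Op 7: F1 acks idx 1 -> match: F0=5 F1=5; commitIndex=5
Op 8: append 1 -> log_len=6
Op 9: F1 acks idx 5 -> match: F0=5 F1=5; commitIndex=5
Op 10: F0 acks idx 6 -> match: F0=6 F1=5; commitIndex=6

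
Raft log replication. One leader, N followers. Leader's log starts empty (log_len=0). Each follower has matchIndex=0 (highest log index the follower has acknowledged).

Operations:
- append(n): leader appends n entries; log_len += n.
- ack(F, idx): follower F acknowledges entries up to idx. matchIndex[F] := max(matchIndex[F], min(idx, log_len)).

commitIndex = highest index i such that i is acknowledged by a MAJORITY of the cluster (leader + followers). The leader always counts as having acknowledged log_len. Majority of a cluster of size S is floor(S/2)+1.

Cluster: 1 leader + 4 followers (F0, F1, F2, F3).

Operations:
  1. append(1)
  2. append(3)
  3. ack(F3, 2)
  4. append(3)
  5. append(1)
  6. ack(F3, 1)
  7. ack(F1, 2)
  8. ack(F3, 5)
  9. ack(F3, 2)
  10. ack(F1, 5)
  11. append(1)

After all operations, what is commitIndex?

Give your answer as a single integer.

Answer: 5

Derivation:
Op 1: append 1 -> log_len=1
Op 2: append 3 -> log_len=4
Op 3: F3 acks idx 2 -> match: F0=0 F1=0 F2=0 F3=2; commitIndex=0
Op 4: append 3 -> log_len=7
Op 5: append 1 -> log_len=8
Op 6: F3 acks idx 1 -> match: F0=0 F1=0 F2=0 F3=2; commitIndex=0
Op 7: F1 acks idx 2 -> match: F0=0 F1=2 F2=0 F3=2; commitIndex=2
Op 8: F3 acks idx 5 -> match: F0=0 F1=2 F2=0 F3=5; commitIndex=2
Op 9: F3 acks idx 2 -> match: F0=0 F1=2 F2=0 F3=5; commitIndex=2
Op 10: F1 acks idx 5 -> match: F0=0 F1=5 F2=0 F3=5; commitIndex=5
Op 11: append 1 -> log_len=9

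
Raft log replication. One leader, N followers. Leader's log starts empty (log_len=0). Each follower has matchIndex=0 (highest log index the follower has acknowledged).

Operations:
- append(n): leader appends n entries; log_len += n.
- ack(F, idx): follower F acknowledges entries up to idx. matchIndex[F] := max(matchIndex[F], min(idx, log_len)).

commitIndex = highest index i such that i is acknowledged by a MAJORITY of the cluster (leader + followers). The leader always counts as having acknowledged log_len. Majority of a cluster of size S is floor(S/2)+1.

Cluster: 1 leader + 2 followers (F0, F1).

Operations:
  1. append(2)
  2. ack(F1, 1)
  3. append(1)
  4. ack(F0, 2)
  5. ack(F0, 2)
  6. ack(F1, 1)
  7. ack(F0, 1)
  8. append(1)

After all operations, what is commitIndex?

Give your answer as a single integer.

Op 1: append 2 -> log_len=2
Op 2: F1 acks idx 1 -> match: F0=0 F1=1; commitIndex=1
Op 3: append 1 -> log_len=3
Op 4: F0 acks idx 2 -> match: F0=2 F1=1; commitIndex=2
Op 5: F0 acks idx 2 -> match: F0=2 F1=1; commitIndex=2
Op 6: F1 acks idx 1 -> match: F0=2 F1=1; commitIndex=2
Op 7: F0 acks idx 1 -> match: F0=2 F1=1; commitIndex=2
Op 8: append 1 -> log_len=4

Answer: 2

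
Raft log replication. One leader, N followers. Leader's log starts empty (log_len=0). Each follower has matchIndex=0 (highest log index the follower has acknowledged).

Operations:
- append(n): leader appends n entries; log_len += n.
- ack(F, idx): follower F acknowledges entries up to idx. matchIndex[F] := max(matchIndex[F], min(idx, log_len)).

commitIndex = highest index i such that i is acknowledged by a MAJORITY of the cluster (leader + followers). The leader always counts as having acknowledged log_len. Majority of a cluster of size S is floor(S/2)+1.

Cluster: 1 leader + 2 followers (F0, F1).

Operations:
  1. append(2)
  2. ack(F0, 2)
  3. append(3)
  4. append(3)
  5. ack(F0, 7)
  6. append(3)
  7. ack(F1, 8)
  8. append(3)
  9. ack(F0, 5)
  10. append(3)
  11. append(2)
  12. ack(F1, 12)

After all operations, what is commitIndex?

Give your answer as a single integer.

Op 1: append 2 -> log_len=2
Op 2: F0 acks idx 2 -> match: F0=2 F1=0; commitIndex=2
Op 3: append 3 -> log_len=5
Op 4: append 3 -> log_len=8
Op 5: F0 acks idx 7 -> match: F0=7 F1=0; commitIndex=7
Op 6: append 3 -> log_len=11
Op 7: F1 acks idx 8 -> match: F0=7 F1=8; commitIndex=8
Op 8: append 3 -> log_len=14
Op 9: F0 acks idx 5 -> match: F0=7 F1=8; commitIndex=8
Op 10: append 3 -> log_len=17
Op 11: append 2 -> log_len=19
Op 12: F1 acks idx 12 -> match: F0=7 F1=12; commitIndex=12

Answer: 12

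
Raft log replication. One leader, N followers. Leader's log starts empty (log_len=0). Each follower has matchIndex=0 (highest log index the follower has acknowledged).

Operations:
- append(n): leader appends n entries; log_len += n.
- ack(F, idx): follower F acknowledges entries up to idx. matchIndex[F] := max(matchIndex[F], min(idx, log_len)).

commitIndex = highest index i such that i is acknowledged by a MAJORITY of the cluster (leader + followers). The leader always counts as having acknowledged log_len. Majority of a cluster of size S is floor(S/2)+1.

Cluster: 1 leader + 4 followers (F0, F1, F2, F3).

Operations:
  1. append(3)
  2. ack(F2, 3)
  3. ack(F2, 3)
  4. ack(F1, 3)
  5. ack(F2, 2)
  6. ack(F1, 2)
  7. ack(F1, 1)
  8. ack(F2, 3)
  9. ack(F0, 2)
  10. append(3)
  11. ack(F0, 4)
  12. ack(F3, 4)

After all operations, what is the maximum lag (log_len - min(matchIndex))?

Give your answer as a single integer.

Op 1: append 3 -> log_len=3
Op 2: F2 acks idx 3 -> match: F0=0 F1=0 F2=3 F3=0; commitIndex=0
Op 3: F2 acks idx 3 -> match: F0=0 F1=0 F2=3 F3=0; commitIndex=0
Op 4: F1 acks idx 3 -> match: F0=0 F1=3 F2=3 F3=0; commitIndex=3
Op 5: F2 acks idx 2 -> match: F0=0 F1=3 F2=3 F3=0; commitIndex=3
Op 6: F1 acks idx 2 -> match: F0=0 F1=3 F2=3 F3=0; commitIndex=3
Op 7: F1 acks idx 1 -> match: F0=0 F1=3 F2=3 F3=0; commitIndex=3
Op 8: F2 acks idx 3 -> match: F0=0 F1=3 F2=3 F3=0; commitIndex=3
Op 9: F0 acks idx 2 -> match: F0=2 F1=3 F2=3 F3=0; commitIndex=3
Op 10: append 3 -> log_len=6
Op 11: F0 acks idx 4 -> match: F0=4 F1=3 F2=3 F3=0; commitIndex=3
Op 12: F3 acks idx 4 -> match: F0=4 F1=3 F2=3 F3=4; commitIndex=4

Answer: 3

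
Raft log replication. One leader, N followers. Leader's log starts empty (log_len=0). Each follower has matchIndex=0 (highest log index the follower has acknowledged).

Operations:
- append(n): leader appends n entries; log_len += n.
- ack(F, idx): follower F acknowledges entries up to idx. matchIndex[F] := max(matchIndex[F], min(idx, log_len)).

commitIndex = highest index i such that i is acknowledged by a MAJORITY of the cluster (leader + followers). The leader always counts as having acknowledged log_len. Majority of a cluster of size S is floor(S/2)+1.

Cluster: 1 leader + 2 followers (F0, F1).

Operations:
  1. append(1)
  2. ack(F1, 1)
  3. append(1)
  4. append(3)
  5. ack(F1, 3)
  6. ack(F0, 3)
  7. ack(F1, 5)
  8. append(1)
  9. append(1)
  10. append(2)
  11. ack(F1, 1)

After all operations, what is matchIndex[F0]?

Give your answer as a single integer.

Answer: 3

Derivation:
Op 1: append 1 -> log_len=1
Op 2: F1 acks idx 1 -> match: F0=0 F1=1; commitIndex=1
Op 3: append 1 -> log_len=2
Op 4: append 3 -> log_len=5
Op 5: F1 acks idx 3 -> match: F0=0 F1=3; commitIndex=3
Op 6: F0 acks idx 3 -> match: F0=3 F1=3; commitIndex=3
Op 7: F1 acks idx 5 -> match: F0=3 F1=5; commitIndex=5
Op 8: append 1 -> log_len=6
Op 9: append 1 -> log_len=7
Op 10: append 2 -> log_len=9
Op 11: F1 acks idx 1 -> match: F0=3 F1=5; commitIndex=5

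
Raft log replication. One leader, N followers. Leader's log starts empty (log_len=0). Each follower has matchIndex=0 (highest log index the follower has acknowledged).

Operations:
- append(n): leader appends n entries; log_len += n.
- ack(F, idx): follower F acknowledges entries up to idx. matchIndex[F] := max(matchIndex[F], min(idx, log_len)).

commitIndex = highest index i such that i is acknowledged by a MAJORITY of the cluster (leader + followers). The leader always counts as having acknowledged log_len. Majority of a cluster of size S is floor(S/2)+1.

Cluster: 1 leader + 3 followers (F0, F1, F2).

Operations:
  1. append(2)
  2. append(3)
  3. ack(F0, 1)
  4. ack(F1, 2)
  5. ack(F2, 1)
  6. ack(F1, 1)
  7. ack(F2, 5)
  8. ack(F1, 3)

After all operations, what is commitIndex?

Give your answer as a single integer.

Answer: 3

Derivation:
Op 1: append 2 -> log_len=2
Op 2: append 3 -> log_len=5
Op 3: F0 acks idx 1 -> match: F0=1 F1=0 F2=0; commitIndex=0
Op 4: F1 acks idx 2 -> match: F0=1 F1=2 F2=0; commitIndex=1
Op 5: F2 acks idx 1 -> match: F0=1 F1=2 F2=1; commitIndex=1
Op 6: F1 acks idx 1 -> match: F0=1 F1=2 F2=1; commitIndex=1
Op 7: F2 acks idx 5 -> match: F0=1 F1=2 F2=5; commitIndex=2
Op 8: F1 acks idx 3 -> match: F0=1 F1=3 F2=5; commitIndex=3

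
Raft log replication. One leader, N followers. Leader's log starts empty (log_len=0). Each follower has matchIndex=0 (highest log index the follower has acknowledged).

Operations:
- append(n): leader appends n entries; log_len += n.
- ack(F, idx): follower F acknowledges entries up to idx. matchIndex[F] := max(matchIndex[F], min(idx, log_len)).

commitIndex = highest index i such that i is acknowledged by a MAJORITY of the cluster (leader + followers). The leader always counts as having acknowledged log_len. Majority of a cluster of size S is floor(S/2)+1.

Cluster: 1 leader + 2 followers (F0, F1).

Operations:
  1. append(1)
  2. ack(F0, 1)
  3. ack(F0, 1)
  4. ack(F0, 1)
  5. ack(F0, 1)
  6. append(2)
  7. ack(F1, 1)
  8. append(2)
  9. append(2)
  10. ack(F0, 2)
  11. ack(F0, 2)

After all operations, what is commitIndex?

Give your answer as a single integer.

Answer: 2

Derivation:
Op 1: append 1 -> log_len=1
Op 2: F0 acks idx 1 -> match: F0=1 F1=0; commitIndex=1
Op 3: F0 acks idx 1 -> match: F0=1 F1=0; commitIndex=1
Op 4: F0 acks idx 1 -> match: F0=1 F1=0; commitIndex=1
Op 5: F0 acks idx 1 -> match: F0=1 F1=0; commitIndex=1
Op 6: append 2 -> log_len=3
Op 7: F1 acks idx 1 -> match: F0=1 F1=1; commitIndex=1
Op 8: append 2 -> log_len=5
Op 9: append 2 -> log_len=7
Op 10: F0 acks idx 2 -> match: F0=2 F1=1; commitIndex=2
Op 11: F0 acks idx 2 -> match: F0=2 F1=1; commitIndex=2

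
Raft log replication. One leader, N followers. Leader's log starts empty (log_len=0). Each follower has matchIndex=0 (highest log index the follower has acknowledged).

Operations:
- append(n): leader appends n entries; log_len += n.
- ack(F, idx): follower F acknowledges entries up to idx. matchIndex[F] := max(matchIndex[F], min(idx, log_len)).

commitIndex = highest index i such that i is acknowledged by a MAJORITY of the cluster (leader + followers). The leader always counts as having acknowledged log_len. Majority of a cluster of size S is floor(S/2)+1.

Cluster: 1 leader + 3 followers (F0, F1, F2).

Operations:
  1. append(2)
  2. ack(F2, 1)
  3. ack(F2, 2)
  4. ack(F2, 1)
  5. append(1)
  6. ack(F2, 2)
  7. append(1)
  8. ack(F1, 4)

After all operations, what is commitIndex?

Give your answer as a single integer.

Answer: 2

Derivation:
Op 1: append 2 -> log_len=2
Op 2: F2 acks idx 1 -> match: F0=0 F1=0 F2=1; commitIndex=0
Op 3: F2 acks idx 2 -> match: F0=0 F1=0 F2=2; commitIndex=0
Op 4: F2 acks idx 1 -> match: F0=0 F1=0 F2=2; commitIndex=0
Op 5: append 1 -> log_len=3
Op 6: F2 acks idx 2 -> match: F0=0 F1=0 F2=2; commitIndex=0
Op 7: append 1 -> log_len=4
Op 8: F1 acks idx 4 -> match: F0=0 F1=4 F2=2; commitIndex=2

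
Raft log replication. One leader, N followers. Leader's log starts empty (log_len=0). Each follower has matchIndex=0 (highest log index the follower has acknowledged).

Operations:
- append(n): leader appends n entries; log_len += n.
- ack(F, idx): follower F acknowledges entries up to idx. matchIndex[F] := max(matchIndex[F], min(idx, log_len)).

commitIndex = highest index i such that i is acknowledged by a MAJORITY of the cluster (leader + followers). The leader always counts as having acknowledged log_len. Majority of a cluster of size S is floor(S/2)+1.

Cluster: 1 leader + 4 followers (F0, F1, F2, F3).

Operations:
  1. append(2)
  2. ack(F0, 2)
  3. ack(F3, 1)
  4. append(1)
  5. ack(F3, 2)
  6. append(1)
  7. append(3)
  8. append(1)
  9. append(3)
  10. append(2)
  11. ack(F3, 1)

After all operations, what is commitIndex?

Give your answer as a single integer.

Op 1: append 2 -> log_len=2
Op 2: F0 acks idx 2 -> match: F0=2 F1=0 F2=0 F3=0; commitIndex=0
Op 3: F3 acks idx 1 -> match: F0=2 F1=0 F2=0 F3=1; commitIndex=1
Op 4: append 1 -> log_len=3
Op 5: F3 acks idx 2 -> match: F0=2 F1=0 F2=0 F3=2; commitIndex=2
Op 6: append 1 -> log_len=4
Op 7: append 3 -> log_len=7
Op 8: append 1 -> log_len=8
Op 9: append 3 -> log_len=11
Op 10: append 2 -> log_len=13
Op 11: F3 acks idx 1 -> match: F0=2 F1=0 F2=0 F3=2; commitIndex=2

Answer: 2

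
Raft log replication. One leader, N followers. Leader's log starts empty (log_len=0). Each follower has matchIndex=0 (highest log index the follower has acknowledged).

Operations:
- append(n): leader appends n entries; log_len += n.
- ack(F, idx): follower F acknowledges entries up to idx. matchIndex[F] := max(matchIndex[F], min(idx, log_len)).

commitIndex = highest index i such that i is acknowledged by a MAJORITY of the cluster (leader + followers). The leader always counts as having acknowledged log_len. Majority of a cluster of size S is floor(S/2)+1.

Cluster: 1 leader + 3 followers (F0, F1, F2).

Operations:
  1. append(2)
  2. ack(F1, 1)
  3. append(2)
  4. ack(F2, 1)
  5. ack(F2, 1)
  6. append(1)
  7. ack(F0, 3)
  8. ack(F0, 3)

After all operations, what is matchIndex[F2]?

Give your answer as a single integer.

Answer: 1

Derivation:
Op 1: append 2 -> log_len=2
Op 2: F1 acks idx 1 -> match: F0=0 F1=1 F2=0; commitIndex=0
Op 3: append 2 -> log_len=4
Op 4: F2 acks idx 1 -> match: F0=0 F1=1 F2=1; commitIndex=1
Op 5: F2 acks idx 1 -> match: F0=0 F1=1 F2=1; commitIndex=1
Op 6: append 1 -> log_len=5
Op 7: F0 acks idx 3 -> match: F0=3 F1=1 F2=1; commitIndex=1
Op 8: F0 acks idx 3 -> match: F0=3 F1=1 F2=1; commitIndex=1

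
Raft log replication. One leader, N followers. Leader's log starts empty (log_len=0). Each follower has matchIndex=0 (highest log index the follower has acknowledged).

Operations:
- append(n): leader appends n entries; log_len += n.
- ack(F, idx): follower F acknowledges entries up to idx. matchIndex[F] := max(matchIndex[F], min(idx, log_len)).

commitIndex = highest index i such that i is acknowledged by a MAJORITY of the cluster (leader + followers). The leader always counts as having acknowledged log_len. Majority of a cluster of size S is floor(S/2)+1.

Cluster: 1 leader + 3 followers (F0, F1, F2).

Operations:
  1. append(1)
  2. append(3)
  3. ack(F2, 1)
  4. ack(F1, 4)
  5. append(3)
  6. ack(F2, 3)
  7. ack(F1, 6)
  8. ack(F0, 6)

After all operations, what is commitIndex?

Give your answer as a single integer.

Op 1: append 1 -> log_len=1
Op 2: append 3 -> log_len=4
Op 3: F2 acks idx 1 -> match: F0=0 F1=0 F2=1; commitIndex=0
Op 4: F1 acks idx 4 -> match: F0=0 F1=4 F2=1; commitIndex=1
Op 5: append 3 -> log_len=7
Op 6: F2 acks idx 3 -> match: F0=0 F1=4 F2=3; commitIndex=3
Op 7: F1 acks idx 6 -> match: F0=0 F1=6 F2=3; commitIndex=3
Op 8: F0 acks idx 6 -> match: F0=6 F1=6 F2=3; commitIndex=6

Answer: 6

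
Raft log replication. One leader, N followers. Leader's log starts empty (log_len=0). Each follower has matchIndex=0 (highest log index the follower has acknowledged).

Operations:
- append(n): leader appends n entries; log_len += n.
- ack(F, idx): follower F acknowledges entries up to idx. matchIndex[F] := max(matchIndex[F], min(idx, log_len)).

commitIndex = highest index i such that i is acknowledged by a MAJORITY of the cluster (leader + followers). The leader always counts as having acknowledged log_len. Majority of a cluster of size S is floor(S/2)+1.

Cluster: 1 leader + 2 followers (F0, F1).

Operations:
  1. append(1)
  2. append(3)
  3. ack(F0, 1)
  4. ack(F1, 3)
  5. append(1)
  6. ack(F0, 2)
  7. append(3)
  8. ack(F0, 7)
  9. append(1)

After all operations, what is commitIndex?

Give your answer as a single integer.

Answer: 7

Derivation:
Op 1: append 1 -> log_len=1
Op 2: append 3 -> log_len=4
Op 3: F0 acks idx 1 -> match: F0=1 F1=0; commitIndex=1
Op 4: F1 acks idx 3 -> match: F0=1 F1=3; commitIndex=3
Op 5: append 1 -> log_len=5
Op 6: F0 acks idx 2 -> match: F0=2 F1=3; commitIndex=3
Op 7: append 3 -> log_len=8
Op 8: F0 acks idx 7 -> match: F0=7 F1=3; commitIndex=7
Op 9: append 1 -> log_len=9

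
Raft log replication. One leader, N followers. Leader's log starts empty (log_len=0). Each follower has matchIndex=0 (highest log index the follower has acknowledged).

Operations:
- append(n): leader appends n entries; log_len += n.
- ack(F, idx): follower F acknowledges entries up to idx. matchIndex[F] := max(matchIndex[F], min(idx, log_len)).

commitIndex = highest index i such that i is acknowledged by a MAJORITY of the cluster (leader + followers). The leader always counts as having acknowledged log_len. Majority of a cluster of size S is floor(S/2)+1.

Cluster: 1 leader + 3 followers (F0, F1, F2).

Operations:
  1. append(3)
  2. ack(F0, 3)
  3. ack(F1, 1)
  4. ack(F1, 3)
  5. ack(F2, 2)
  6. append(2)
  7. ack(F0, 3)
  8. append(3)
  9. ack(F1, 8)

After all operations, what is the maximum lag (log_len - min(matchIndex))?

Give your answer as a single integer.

Answer: 6

Derivation:
Op 1: append 3 -> log_len=3
Op 2: F0 acks idx 3 -> match: F0=3 F1=0 F2=0; commitIndex=0
Op 3: F1 acks idx 1 -> match: F0=3 F1=1 F2=0; commitIndex=1
Op 4: F1 acks idx 3 -> match: F0=3 F1=3 F2=0; commitIndex=3
Op 5: F2 acks idx 2 -> match: F0=3 F1=3 F2=2; commitIndex=3
Op 6: append 2 -> log_len=5
Op 7: F0 acks idx 3 -> match: F0=3 F1=3 F2=2; commitIndex=3
Op 8: append 3 -> log_len=8
Op 9: F1 acks idx 8 -> match: F0=3 F1=8 F2=2; commitIndex=3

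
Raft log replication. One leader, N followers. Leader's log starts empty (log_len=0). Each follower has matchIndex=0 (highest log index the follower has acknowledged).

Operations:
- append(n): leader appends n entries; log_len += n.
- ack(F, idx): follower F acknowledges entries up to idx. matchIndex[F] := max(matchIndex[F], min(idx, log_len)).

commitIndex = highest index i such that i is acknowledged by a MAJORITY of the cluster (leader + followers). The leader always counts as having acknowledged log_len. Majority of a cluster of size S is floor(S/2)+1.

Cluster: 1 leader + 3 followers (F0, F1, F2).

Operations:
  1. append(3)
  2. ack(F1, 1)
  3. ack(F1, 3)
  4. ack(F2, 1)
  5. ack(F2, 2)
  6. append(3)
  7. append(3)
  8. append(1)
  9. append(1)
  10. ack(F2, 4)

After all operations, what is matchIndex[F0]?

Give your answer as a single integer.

Answer: 0

Derivation:
Op 1: append 3 -> log_len=3
Op 2: F1 acks idx 1 -> match: F0=0 F1=1 F2=0; commitIndex=0
Op 3: F1 acks idx 3 -> match: F0=0 F1=3 F2=0; commitIndex=0
Op 4: F2 acks idx 1 -> match: F0=0 F1=3 F2=1; commitIndex=1
Op 5: F2 acks idx 2 -> match: F0=0 F1=3 F2=2; commitIndex=2
Op 6: append 3 -> log_len=6
Op 7: append 3 -> log_len=9
Op 8: append 1 -> log_len=10
Op 9: append 1 -> log_len=11
Op 10: F2 acks idx 4 -> match: F0=0 F1=3 F2=4; commitIndex=3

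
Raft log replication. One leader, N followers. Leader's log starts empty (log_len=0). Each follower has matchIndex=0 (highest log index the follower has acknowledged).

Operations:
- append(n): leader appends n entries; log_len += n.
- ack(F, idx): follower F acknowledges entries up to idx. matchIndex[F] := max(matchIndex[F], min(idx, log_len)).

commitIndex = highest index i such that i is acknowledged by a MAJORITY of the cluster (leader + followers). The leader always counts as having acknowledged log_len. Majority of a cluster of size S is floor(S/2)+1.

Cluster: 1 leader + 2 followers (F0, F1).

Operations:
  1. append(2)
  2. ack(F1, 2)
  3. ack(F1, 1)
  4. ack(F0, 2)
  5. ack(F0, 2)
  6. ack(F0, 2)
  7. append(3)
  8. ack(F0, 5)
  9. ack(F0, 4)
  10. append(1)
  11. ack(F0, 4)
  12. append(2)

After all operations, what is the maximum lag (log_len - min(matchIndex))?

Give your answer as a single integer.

Answer: 6

Derivation:
Op 1: append 2 -> log_len=2
Op 2: F1 acks idx 2 -> match: F0=0 F1=2; commitIndex=2
Op 3: F1 acks idx 1 -> match: F0=0 F1=2; commitIndex=2
Op 4: F0 acks idx 2 -> match: F0=2 F1=2; commitIndex=2
Op 5: F0 acks idx 2 -> match: F0=2 F1=2; commitIndex=2
Op 6: F0 acks idx 2 -> match: F0=2 F1=2; commitIndex=2
Op 7: append 3 -> log_len=5
Op 8: F0 acks idx 5 -> match: F0=5 F1=2; commitIndex=5
Op 9: F0 acks idx 4 -> match: F0=5 F1=2; commitIndex=5
Op 10: append 1 -> log_len=6
Op 11: F0 acks idx 4 -> match: F0=5 F1=2; commitIndex=5
Op 12: append 2 -> log_len=8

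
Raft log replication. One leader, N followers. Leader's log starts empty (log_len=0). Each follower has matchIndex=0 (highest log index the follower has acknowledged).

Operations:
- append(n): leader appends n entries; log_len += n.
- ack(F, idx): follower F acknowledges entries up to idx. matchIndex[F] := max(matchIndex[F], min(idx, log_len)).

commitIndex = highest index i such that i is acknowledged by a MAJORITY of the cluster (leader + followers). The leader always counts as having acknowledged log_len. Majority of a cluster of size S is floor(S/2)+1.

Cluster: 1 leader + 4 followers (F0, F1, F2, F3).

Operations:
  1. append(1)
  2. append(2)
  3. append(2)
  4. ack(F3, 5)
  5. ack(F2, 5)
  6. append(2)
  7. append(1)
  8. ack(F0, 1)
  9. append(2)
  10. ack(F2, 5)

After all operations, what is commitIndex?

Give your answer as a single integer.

Op 1: append 1 -> log_len=1
Op 2: append 2 -> log_len=3
Op 3: append 2 -> log_len=5
Op 4: F3 acks idx 5 -> match: F0=0 F1=0 F2=0 F3=5; commitIndex=0
Op 5: F2 acks idx 5 -> match: F0=0 F1=0 F2=5 F3=5; commitIndex=5
Op 6: append 2 -> log_len=7
Op 7: append 1 -> log_len=8
Op 8: F0 acks idx 1 -> match: F0=1 F1=0 F2=5 F3=5; commitIndex=5
Op 9: append 2 -> log_len=10
Op 10: F2 acks idx 5 -> match: F0=1 F1=0 F2=5 F3=5; commitIndex=5

Answer: 5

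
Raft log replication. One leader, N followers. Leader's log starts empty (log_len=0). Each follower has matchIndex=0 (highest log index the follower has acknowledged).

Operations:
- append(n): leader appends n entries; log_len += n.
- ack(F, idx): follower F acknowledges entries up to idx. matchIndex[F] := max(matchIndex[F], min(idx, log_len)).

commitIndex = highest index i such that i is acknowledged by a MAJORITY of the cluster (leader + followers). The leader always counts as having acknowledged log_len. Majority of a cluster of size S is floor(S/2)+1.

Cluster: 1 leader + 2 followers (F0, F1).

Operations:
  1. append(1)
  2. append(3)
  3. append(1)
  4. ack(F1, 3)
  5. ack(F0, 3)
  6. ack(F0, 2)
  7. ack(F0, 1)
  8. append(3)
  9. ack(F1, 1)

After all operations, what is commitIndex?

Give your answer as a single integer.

Answer: 3

Derivation:
Op 1: append 1 -> log_len=1
Op 2: append 3 -> log_len=4
Op 3: append 1 -> log_len=5
Op 4: F1 acks idx 3 -> match: F0=0 F1=3; commitIndex=3
Op 5: F0 acks idx 3 -> match: F0=3 F1=3; commitIndex=3
Op 6: F0 acks idx 2 -> match: F0=3 F1=3; commitIndex=3
Op 7: F0 acks idx 1 -> match: F0=3 F1=3; commitIndex=3
Op 8: append 3 -> log_len=8
Op 9: F1 acks idx 1 -> match: F0=3 F1=3; commitIndex=3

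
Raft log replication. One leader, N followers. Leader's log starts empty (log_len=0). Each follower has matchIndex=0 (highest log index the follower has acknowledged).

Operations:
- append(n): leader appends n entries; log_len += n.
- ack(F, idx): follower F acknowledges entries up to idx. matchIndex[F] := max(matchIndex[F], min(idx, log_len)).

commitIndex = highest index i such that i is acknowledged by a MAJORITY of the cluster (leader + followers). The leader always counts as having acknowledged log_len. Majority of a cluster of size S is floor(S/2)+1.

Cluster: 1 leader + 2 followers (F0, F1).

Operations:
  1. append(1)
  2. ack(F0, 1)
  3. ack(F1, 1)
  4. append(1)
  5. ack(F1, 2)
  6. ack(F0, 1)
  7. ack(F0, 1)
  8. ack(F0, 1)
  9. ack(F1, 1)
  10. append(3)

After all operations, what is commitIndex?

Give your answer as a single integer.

Op 1: append 1 -> log_len=1
Op 2: F0 acks idx 1 -> match: F0=1 F1=0; commitIndex=1
Op 3: F1 acks idx 1 -> match: F0=1 F1=1; commitIndex=1
Op 4: append 1 -> log_len=2
Op 5: F1 acks idx 2 -> match: F0=1 F1=2; commitIndex=2
Op 6: F0 acks idx 1 -> match: F0=1 F1=2; commitIndex=2
Op 7: F0 acks idx 1 -> match: F0=1 F1=2; commitIndex=2
Op 8: F0 acks idx 1 -> match: F0=1 F1=2; commitIndex=2
Op 9: F1 acks idx 1 -> match: F0=1 F1=2; commitIndex=2
Op 10: append 3 -> log_len=5

Answer: 2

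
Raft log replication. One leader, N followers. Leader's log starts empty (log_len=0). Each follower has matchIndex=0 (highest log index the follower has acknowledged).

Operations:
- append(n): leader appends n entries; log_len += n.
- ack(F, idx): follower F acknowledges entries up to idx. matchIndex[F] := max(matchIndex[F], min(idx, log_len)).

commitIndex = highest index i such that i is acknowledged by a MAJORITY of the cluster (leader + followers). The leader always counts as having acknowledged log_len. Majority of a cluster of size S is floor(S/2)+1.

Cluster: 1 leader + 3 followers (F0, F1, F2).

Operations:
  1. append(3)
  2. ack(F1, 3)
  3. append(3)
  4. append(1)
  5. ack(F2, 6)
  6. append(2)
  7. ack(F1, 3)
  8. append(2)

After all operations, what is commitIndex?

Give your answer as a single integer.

Answer: 3

Derivation:
Op 1: append 3 -> log_len=3
Op 2: F1 acks idx 3 -> match: F0=0 F1=3 F2=0; commitIndex=0
Op 3: append 3 -> log_len=6
Op 4: append 1 -> log_len=7
Op 5: F2 acks idx 6 -> match: F0=0 F1=3 F2=6; commitIndex=3
Op 6: append 2 -> log_len=9
Op 7: F1 acks idx 3 -> match: F0=0 F1=3 F2=6; commitIndex=3
Op 8: append 2 -> log_len=11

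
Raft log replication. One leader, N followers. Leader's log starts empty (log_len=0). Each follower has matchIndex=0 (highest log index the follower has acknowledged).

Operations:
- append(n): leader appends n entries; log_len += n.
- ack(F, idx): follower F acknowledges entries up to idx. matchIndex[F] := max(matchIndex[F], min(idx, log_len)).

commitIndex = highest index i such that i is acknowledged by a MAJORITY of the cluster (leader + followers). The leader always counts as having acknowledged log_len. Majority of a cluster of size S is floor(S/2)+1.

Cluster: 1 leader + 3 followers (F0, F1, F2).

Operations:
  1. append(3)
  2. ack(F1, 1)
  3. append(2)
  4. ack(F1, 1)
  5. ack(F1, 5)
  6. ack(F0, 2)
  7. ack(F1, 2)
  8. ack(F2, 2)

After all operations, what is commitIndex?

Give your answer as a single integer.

Op 1: append 3 -> log_len=3
Op 2: F1 acks idx 1 -> match: F0=0 F1=1 F2=0; commitIndex=0
Op 3: append 2 -> log_len=5
Op 4: F1 acks idx 1 -> match: F0=0 F1=1 F2=0; commitIndex=0
Op 5: F1 acks idx 5 -> match: F0=0 F1=5 F2=0; commitIndex=0
Op 6: F0 acks idx 2 -> match: F0=2 F1=5 F2=0; commitIndex=2
Op 7: F1 acks idx 2 -> match: F0=2 F1=5 F2=0; commitIndex=2
Op 8: F2 acks idx 2 -> match: F0=2 F1=5 F2=2; commitIndex=2

Answer: 2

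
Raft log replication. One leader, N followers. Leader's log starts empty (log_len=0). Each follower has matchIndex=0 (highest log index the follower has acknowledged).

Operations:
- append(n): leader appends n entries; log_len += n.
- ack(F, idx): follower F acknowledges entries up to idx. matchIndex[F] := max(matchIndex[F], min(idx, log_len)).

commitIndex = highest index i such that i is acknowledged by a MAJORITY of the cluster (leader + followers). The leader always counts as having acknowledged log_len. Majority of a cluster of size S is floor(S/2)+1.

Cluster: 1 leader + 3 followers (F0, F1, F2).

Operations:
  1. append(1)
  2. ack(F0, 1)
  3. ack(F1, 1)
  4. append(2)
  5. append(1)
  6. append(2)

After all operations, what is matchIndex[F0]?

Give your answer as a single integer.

Answer: 1

Derivation:
Op 1: append 1 -> log_len=1
Op 2: F0 acks idx 1 -> match: F0=1 F1=0 F2=0; commitIndex=0
Op 3: F1 acks idx 1 -> match: F0=1 F1=1 F2=0; commitIndex=1
Op 4: append 2 -> log_len=3
Op 5: append 1 -> log_len=4
Op 6: append 2 -> log_len=6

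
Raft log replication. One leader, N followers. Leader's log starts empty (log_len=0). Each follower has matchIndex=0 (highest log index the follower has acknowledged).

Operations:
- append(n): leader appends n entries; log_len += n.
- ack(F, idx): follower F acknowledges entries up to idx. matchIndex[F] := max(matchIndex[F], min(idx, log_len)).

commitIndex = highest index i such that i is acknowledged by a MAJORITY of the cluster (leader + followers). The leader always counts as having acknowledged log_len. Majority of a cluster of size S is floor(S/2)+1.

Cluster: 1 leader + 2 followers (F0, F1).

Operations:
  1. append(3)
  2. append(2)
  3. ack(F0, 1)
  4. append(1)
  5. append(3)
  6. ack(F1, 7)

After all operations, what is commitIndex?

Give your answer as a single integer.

Op 1: append 3 -> log_len=3
Op 2: append 2 -> log_len=5
Op 3: F0 acks idx 1 -> match: F0=1 F1=0; commitIndex=1
Op 4: append 1 -> log_len=6
Op 5: append 3 -> log_len=9
Op 6: F1 acks idx 7 -> match: F0=1 F1=7; commitIndex=7

Answer: 7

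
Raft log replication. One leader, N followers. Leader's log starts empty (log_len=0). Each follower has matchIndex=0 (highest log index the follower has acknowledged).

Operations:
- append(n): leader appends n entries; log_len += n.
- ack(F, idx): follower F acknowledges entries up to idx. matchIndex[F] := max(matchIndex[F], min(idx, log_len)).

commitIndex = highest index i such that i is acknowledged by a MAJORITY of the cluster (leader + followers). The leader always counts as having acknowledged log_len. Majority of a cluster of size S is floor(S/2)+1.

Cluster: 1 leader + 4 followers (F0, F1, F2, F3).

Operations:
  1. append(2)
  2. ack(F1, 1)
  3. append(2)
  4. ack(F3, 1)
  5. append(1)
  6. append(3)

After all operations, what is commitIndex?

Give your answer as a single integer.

Op 1: append 2 -> log_len=2
Op 2: F1 acks idx 1 -> match: F0=0 F1=1 F2=0 F3=0; commitIndex=0
Op 3: append 2 -> log_len=4
Op 4: F3 acks idx 1 -> match: F0=0 F1=1 F2=0 F3=1; commitIndex=1
Op 5: append 1 -> log_len=5
Op 6: append 3 -> log_len=8

Answer: 1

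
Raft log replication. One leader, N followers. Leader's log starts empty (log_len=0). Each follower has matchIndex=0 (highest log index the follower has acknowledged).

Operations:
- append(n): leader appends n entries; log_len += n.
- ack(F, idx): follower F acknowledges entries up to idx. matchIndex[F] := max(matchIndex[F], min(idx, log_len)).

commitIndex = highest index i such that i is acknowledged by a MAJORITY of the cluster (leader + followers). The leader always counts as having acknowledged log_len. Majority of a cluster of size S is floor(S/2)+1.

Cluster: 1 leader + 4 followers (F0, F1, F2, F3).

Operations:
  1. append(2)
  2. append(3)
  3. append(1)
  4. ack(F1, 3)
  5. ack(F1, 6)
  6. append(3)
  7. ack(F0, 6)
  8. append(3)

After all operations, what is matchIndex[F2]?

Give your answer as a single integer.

Answer: 0

Derivation:
Op 1: append 2 -> log_len=2
Op 2: append 3 -> log_len=5
Op 3: append 1 -> log_len=6
Op 4: F1 acks idx 3 -> match: F0=0 F1=3 F2=0 F3=0; commitIndex=0
Op 5: F1 acks idx 6 -> match: F0=0 F1=6 F2=0 F3=0; commitIndex=0
Op 6: append 3 -> log_len=9
Op 7: F0 acks idx 6 -> match: F0=6 F1=6 F2=0 F3=0; commitIndex=6
Op 8: append 3 -> log_len=12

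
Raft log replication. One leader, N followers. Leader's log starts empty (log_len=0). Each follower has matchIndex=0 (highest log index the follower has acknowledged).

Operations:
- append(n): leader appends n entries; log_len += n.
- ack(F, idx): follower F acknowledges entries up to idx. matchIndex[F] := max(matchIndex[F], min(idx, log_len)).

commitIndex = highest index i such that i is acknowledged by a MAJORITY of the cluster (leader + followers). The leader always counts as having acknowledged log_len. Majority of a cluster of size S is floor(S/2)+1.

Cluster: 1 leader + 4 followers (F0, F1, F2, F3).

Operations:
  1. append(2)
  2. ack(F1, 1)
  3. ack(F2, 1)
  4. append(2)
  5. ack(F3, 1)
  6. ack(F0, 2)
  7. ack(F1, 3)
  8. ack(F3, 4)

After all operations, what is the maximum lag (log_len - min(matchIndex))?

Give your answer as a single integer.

Op 1: append 2 -> log_len=2
Op 2: F1 acks idx 1 -> match: F0=0 F1=1 F2=0 F3=0; commitIndex=0
Op 3: F2 acks idx 1 -> match: F0=0 F1=1 F2=1 F3=0; commitIndex=1
Op 4: append 2 -> log_len=4
Op 5: F3 acks idx 1 -> match: F0=0 F1=1 F2=1 F3=1; commitIndex=1
Op 6: F0 acks idx 2 -> match: F0=2 F1=1 F2=1 F3=1; commitIndex=1
Op 7: F1 acks idx 3 -> match: F0=2 F1=3 F2=1 F3=1; commitIndex=2
Op 8: F3 acks idx 4 -> match: F0=2 F1=3 F2=1 F3=4; commitIndex=3

Answer: 3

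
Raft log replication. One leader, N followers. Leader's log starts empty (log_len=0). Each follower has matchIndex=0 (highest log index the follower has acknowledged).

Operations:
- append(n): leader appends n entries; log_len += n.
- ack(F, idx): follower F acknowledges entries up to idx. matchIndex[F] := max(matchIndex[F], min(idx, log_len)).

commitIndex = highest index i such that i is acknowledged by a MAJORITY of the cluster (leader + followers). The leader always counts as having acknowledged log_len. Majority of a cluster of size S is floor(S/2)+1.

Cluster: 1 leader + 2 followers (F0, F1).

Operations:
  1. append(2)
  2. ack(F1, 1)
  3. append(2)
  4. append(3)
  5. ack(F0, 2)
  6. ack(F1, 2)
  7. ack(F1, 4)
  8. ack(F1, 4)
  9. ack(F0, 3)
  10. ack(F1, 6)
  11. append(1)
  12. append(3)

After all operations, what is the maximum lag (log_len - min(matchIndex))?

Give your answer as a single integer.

Answer: 8

Derivation:
Op 1: append 2 -> log_len=2
Op 2: F1 acks idx 1 -> match: F0=0 F1=1; commitIndex=1
Op 3: append 2 -> log_len=4
Op 4: append 3 -> log_len=7
Op 5: F0 acks idx 2 -> match: F0=2 F1=1; commitIndex=2
Op 6: F1 acks idx 2 -> match: F0=2 F1=2; commitIndex=2
Op 7: F1 acks idx 4 -> match: F0=2 F1=4; commitIndex=4
Op 8: F1 acks idx 4 -> match: F0=2 F1=4; commitIndex=4
Op 9: F0 acks idx 3 -> match: F0=3 F1=4; commitIndex=4
Op 10: F1 acks idx 6 -> match: F0=3 F1=6; commitIndex=6
Op 11: append 1 -> log_len=8
Op 12: append 3 -> log_len=11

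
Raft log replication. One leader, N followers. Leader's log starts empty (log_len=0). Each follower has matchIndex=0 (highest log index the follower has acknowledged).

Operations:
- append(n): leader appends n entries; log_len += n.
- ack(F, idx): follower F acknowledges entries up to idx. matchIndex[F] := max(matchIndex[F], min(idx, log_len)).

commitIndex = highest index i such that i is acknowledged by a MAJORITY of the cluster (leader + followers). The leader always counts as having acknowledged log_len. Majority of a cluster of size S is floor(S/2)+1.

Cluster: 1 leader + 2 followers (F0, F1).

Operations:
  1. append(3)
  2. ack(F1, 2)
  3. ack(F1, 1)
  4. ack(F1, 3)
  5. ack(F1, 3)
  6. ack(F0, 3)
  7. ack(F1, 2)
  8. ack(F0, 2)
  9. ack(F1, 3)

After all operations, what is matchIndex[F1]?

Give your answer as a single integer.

Answer: 3

Derivation:
Op 1: append 3 -> log_len=3
Op 2: F1 acks idx 2 -> match: F0=0 F1=2; commitIndex=2
Op 3: F1 acks idx 1 -> match: F0=0 F1=2; commitIndex=2
Op 4: F1 acks idx 3 -> match: F0=0 F1=3; commitIndex=3
Op 5: F1 acks idx 3 -> match: F0=0 F1=3; commitIndex=3
Op 6: F0 acks idx 3 -> match: F0=3 F1=3; commitIndex=3
Op 7: F1 acks idx 2 -> match: F0=3 F1=3; commitIndex=3
Op 8: F0 acks idx 2 -> match: F0=3 F1=3; commitIndex=3
Op 9: F1 acks idx 3 -> match: F0=3 F1=3; commitIndex=3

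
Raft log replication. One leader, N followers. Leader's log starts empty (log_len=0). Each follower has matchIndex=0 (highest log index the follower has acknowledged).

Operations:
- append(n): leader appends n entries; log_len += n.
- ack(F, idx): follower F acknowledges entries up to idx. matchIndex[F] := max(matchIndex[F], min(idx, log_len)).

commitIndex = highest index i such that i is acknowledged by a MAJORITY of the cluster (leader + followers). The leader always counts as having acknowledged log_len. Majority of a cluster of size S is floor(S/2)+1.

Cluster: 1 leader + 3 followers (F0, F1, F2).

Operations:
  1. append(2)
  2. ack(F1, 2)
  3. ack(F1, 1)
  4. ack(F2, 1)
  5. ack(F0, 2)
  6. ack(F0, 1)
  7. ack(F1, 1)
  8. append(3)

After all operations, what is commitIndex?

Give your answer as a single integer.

Op 1: append 2 -> log_len=2
Op 2: F1 acks idx 2 -> match: F0=0 F1=2 F2=0; commitIndex=0
Op 3: F1 acks idx 1 -> match: F0=0 F1=2 F2=0; commitIndex=0
Op 4: F2 acks idx 1 -> match: F0=0 F1=2 F2=1; commitIndex=1
Op 5: F0 acks idx 2 -> match: F0=2 F1=2 F2=1; commitIndex=2
Op 6: F0 acks idx 1 -> match: F0=2 F1=2 F2=1; commitIndex=2
Op 7: F1 acks idx 1 -> match: F0=2 F1=2 F2=1; commitIndex=2
Op 8: append 3 -> log_len=5

Answer: 2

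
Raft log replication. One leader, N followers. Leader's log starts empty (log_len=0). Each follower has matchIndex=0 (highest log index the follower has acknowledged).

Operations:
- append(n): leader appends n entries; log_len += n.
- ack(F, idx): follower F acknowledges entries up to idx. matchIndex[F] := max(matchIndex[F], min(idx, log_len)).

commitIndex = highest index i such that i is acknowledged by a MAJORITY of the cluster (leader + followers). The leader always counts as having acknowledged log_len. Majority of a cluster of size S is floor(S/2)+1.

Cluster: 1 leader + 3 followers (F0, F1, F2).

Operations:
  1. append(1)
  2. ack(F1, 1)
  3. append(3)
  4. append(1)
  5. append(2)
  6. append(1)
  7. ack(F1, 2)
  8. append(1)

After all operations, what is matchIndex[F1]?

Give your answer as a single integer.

Answer: 2

Derivation:
Op 1: append 1 -> log_len=1
Op 2: F1 acks idx 1 -> match: F0=0 F1=1 F2=0; commitIndex=0
Op 3: append 3 -> log_len=4
Op 4: append 1 -> log_len=5
Op 5: append 2 -> log_len=7
Op 6: append 1 -> log_len=8
Op 7: F1 acks idx 2 -> match: F0=0 F1=2 F2=0; commitIndex=0
Op 8: append 1 -> log_len=9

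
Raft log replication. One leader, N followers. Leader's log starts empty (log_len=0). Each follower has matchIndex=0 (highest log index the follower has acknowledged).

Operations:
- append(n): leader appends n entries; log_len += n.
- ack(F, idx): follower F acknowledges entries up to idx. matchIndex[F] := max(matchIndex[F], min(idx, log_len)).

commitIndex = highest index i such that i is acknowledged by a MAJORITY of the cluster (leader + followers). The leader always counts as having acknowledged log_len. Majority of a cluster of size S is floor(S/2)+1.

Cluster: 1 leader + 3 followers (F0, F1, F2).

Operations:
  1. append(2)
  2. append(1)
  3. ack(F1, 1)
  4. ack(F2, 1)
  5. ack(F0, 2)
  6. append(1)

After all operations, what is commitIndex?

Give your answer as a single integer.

Answer: 1

Derivation:
Op 1: append 2 -> log_len=2
Op 2: append 1 -> log_len=3
Op 3: F1 acks idx 1 -> match: F0=0 F1=1 F2=0; commitIndex=0
Op 4: F2 acks idx 1 -> match: F0=0 F1=1 F2=1; commitIndex=1
Op 5: F0 acks idx 2 -> match: F0=2 F1=1 F2=1; commitIndex=1
Op 6: append 1 -> log_len=4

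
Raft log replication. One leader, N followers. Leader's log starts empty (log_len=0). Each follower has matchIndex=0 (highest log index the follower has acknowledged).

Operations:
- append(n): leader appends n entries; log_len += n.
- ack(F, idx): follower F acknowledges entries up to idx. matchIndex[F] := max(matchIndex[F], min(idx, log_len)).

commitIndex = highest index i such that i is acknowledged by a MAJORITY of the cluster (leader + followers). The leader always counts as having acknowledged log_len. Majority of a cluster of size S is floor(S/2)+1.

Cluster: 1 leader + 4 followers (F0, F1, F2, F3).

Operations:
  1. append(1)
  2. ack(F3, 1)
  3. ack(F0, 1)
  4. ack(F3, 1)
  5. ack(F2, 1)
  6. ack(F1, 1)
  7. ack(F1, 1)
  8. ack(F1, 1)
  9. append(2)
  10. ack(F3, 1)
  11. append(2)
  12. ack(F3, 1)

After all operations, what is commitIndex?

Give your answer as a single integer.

Op 1: append 1 -> log_len=1
Op 2: F3 acks idx 1 -> match: F0=0 F1=0 F2=0 F3=1; commitIndex=0
Op 3: F0 acks idx 1 -> match: F0=1 F1=0 F2=0 F3=1; commitIndex=1
Op 4: F3 acks idx 1 -> match: F0=1 F1=0 F2=0 F3=1; commitIndex=1
Op 5: F2 acks idx 1 -> match: F0=1 F1=0 F2=1 F3=1; commitIndex=1
Op 6: F1 acks idx 1 -> match: F0=1 F1=1 F2=1 F3=1; commitIndex=1
Op 7: F1 acks idx 1 -> match: F0=1 F1=1 F2=1 F3=1; commitIndex=1
Op 8: F1 acks idx 1 -> match: F0=1 F1=1 F2=1 F3=1; commitIndex=1
Op 9: append 2 -> log_len=3
Op 10: F3 acks idx 1 -> match: F0=1 F1=1 F2=1 F3=1; commitIndex=1
Op 11: append 2 -> log_len=5
Op 12: F3 acks idx 1 -> match: F0=1 F1=1 F2=1 F3=1; commitIndex=1

Answer: 1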